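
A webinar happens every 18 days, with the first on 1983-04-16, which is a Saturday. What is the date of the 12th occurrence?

1983-10-31

The 12th occurrence is 11 intervals after the first: 11 × 18 = 198 days after 1983-04-16.
April has 30 days — 14 days to the end of April leaves 184.
May has 31 days (153 left).
June has 30 days (123 left).
July has 31 days (92 left).
August has 31 days (61 left).
September has 30 days (31 left).
31 days into October → 1983-10-31.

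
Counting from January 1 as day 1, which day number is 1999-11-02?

306

Days in months before November: 31 + 28 + 31 + 30 + 31 + 30 + 31 + 31 + 30 + 31 = 304.
Plus 2 days into November → day 306.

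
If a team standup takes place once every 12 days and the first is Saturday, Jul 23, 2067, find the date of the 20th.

Mar 7, 2068

The 20th occurrence is 19 intervals after the first: 19 × 12 = 228 days after Jul 23, 2067.
Jul has 31 days — 8 days to the end of Jul leaves 220.
Aug has 31 days (189 left).
Sep has 30 days (159 left).
Oct has 31 days (128 left).
Nov has 30 days (98 left).
Dec has 31 days (67 left).
Jan has 31 days (36 left).
Feb has 29 days (7 left).
7 days into Mar → Mar 7, 2068.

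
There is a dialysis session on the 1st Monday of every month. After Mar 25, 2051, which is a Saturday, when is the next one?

Mar 2051 starts on a Wednesday, so its 1st Monday is Mar 6, 2051 (5 days in).
That is not after Mar 25, 2051, so look at Apr 2051.
Apr 2051 starts on a Saturday, so its 1st Monday is Apr 3, 2051 (2 days in).

Apr 3, 2051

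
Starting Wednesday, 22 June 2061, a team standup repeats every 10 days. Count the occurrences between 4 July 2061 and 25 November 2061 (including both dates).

Occurrences land 10·i days after 22 June 2061 for i = 0, 1, 2, …
4 July 2061 is 12 days after the start; 12 ÷ 10 = 1 remainder 2; since the remainder is 2, round up to i = 2. First occurrence in the window: #3 on 12 July 2061 (2×10 = 20 days in).
25 November 2061 is 156 days after the start; 156 ÷ 10 = 15 remainder 6. Last occurrence in the window: #16 on 19 November 2061.
Occurrences #3 through #16: 14 in total.

14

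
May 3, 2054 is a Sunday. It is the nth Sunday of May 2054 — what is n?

Day 3 falls in week ⌈3/7⌉ of the month.
Days 1–7 hold the 1st Sunday, 8–14 the 2nd, 15–21 the 3rd, 22–28 the 4th, 29–31 the 5th.
3 is in the range for the 1st.

1st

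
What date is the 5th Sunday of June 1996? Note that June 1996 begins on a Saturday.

June 1996 begins on a Saturday, so the first Sunday is June 2 (1 day later).
The 5th Sunday is 4 weeks later: 2 + 28 = 30.

1996-06-30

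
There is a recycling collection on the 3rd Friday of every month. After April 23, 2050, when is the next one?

April 2050 starts on a Friday; its first Friday is the 1st, so the 3rd Friday is the 15th — April 15, 2050.
That is not after April 23, 2050, so look at May 2050.
May 2050 starts on a Sunday; its first Friday is the 6th, so the 3rd Friday is the 20th — May 20, 2050.

May 20, 2050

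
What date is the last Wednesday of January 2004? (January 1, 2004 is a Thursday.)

January 2004 begins on a Thursday, so the first Wednesday is January 7 (6 days later).
January 2004 has 31 days. Adding weeks: 7, 14, 21, 28 — the last one ≤ 31 is the 28th.

28 January 2004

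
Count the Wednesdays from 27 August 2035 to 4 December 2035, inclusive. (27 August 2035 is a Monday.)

14

27 August 2035 is a Monday; the first Wednesday on or after it is 29 August 2035 (2 days later).
From 29 August 2035 to 4 December 2035: 2 + 30 + 31 + 30 + 4 = 97 days (rest of August, September, October, November, December).
97 ÷ 7 = 13 full weeks with remainder 6, so 13 more Wednesdays after the first → 14.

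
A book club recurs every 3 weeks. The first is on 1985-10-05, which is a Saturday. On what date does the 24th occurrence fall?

The 24th occurrence is 23 intervals after the first: 23 × 21 = 483 days after 1985-10-05.
October has 31 days — 26 days to the end of October leaves 457.
From end of October to end of 1985 is 61 days (396 left).
1986 has 365 days (31 left).
31 days into January → 1987-01-31.

1987-01-31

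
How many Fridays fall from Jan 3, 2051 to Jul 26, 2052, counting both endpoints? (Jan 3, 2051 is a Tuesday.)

Jan 3, 2051 is a Tuesday; the first Friday on or after it is Jan 6, 2051 (3 days later).
From Jan 6, 2051 to Jul 26, 2052: 359 + 208 = 567 days (rest of 2051, to Jul 26, 2052 in 2052).
567 ÷ 7 = 81 full weeks with remainder 0, so 81 more Fridays after the first → 82.

82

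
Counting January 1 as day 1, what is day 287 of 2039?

14 October 2039

January has 31 days (287 − 31 = 256 remain).
February has 28 days (256 − 28 = 228 remain).
March has 31 days (228 − 31 = 197 remain).
April has 30 days (197 − 30 = 167 remain).
May has 31 days (167 − 31 = 136 remain).
June has 30 days (136 − 30 = 106 remain).
July has 31 days (106 − 31 = 75 remain).
August has 31 days (75 − 31 = 44 remain).
September has 30 days (44 − 30 = 14 remain).
14 into October → October 14.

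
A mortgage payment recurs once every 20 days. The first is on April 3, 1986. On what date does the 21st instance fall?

May 8, 1987

The 21st occurrence is 20 intervals after the first: 20 × 20 = 400 days after April 3, 1986.
April has 30 days — 27 days to the end of April leaves 373.
May has 31 days (342 left).
June has 30 days (312 left).
July has 31 days (281 left).
August has 31 days (250 left).
September has 30 days (220 left).
October has 31 days (189 left).
November has 30 days (159 left).
December has 31 days (128 left).
January has 31 days (97 left).
February has 28 days (69 left).
March has 31 days (38 left).
April has 30 days (8 left).
8 days into May → May 8, 1987.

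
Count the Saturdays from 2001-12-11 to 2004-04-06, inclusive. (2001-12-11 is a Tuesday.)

2001-12-11 is a Tuesday; the first Saturday on or after it is 2001-12-15 (4 days later).
From 2001-12-15 to 2004-04-06: 16 + 365 + 365 + 97 = 843 days (rest of 2001, 2002, 2003, to 2004-04-06 in 2004).
843 ÷ 7 = 120 full weeks with remainder 3, so 120 more Saturdays after the first → 121.

121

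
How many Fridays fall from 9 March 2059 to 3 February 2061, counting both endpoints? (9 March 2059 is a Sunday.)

99

9 March 2059 is a Sunday; the first Friday on or after it is 14 March 2059 (5 days later).
From 14 March 2059 to 3 February 2061: 292 + 366 + 34 = 692 days (rest of 2059, 2060, to 3 February 2061 in 2061).
692 ÷ 7 = 98 full weeks with remainder 6, so 98 more Fridays after the first → 99.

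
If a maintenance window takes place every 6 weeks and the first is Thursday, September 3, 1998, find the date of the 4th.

The 4th occurrence is 3 intervals after the first: 3 × 42 = 126 days after September 3, 1998.
September has 30 days — 27 days to the end of September leaves 99.
October has 31 days (68 left).
November has 30 days (38 left).
December has 31 days (7 left).
7 days into January → January 7, 1999.

January 7, 1999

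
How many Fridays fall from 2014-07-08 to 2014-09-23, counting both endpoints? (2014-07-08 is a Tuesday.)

11

2014-07-08 is a Tuesday; the first Friday on or after it is 2014-07-11 (3 days later).
From 2014-07-11 to 2014-09-23: 20 + 31 + 23 = 74 days (rest of July, August, September).
74 ÷ 7 = 10 full weeks with remainder 4, so 10 more Fridays after the first → 11.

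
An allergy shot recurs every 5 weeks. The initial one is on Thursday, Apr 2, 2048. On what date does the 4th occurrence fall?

The 4th occurrence is 3 intervals after the first: 3 × 35 = 105 days after Apr 2, 2048.
Apr has 30 days — 28 days to the end of Apr leaves 77.
May has 31 days (46 left).
Jun has 30 days (16 left).
16 days into Jul → Jul 16, 2048.

Jul 16, 2048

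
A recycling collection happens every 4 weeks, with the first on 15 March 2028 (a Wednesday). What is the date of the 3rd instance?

10 May 2028

The 3rd occurrence is 2 intervals after the first: 2 × 28 = 56 days after 15 March 2028.
March has 31 days — 16 days to the end of March leaves 40.
April has 30 days (10 left).
10 days into May → 10 May 2028.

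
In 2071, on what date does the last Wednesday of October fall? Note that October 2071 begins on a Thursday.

October 2071 begins on a Thursday, so the first Wednesday is October 7 (6 days later).
October 2071 has 31 days. Adding weeks: 7, 14, 21, 28 — the last one ≤ 31 is the 28th.

28 October 2071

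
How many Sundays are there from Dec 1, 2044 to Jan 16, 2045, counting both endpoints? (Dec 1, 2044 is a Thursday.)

7

Dec 1, 2044 is a Thursday; the first Sunday on or after it is Dec 4, 2044 (3 days later).
From Dec 4, 2044 to Jan 16, 2045: 27 + 16 = 43 days (rest of Dec, Jan).
43 ÷ 7 = 6 full weeks with remainder 1, so 6 more Sundays after the first → 7.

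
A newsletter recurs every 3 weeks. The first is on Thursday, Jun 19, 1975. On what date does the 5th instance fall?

The 5th occurrence is 4 intervals after the first: 4 × 21 = 84 days after Jun 19, 1975.
Jun has 30 days — 11 days to the end of Jun leaves 73.
Jul has 31 days (42 left).
Aug has 31 days (11 left).
11 days into Sep → Sep 11, 1975.

Sep 11, 1975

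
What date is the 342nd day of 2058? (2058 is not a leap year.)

2058-12-08

January has 31 days (342 − 31 = 311 remain).
February has 28 days (311 − 28 = 283 remain).
March has 31 days (283 − 31 = 252 remain).
April has 30 days (252 − 30 = 222 remain).
May has 31 days (222 − 31 = 191 remain).
June has 30 days (191 − 30 = 161 remain).
July has 31 days (161 − 31 = 130 remain).
August has 31 days (130 − 31 = 99 remain).
September has 30 days (99 − 30 = 69 remain).
October has 31 days (69 − 31 = 38 remain).
November has 30 days (38 − 30 = 8 remain).
8 into December → December 8.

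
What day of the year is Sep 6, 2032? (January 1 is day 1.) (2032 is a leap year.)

Days in months before Sep: 31 + 29 + 31 + 30 + 31 + 30 + 31 + 31 = 244.
Plus 6 days into Sep → day 250.

250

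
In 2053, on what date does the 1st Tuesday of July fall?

July 2053 begins on a Tuesday, so the first Tuesday is July 1.

July 1, 2053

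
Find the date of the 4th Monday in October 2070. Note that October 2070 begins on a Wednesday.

October 2070 begins on a Wednesday, so the first Monday is October 6 (5 days later).
The 4th Monday is 3 weeks later: 6 + 21 = 27.

27 October 2070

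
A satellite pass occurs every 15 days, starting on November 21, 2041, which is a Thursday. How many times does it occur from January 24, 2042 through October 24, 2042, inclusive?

18

Occurrences land 15·i days after November 21, 2041 for i = 0, 1, 2, …
January 24, 2042 is 64 days after the start; 64 ÷ 15 = 4 remainder 4; since the remainder is 4, round up to i = 5. First occurrence in the window: #6 on February 4, 2042 (5×15 = 75 days in).
October 24, 2042 is 337 days after the start; 337 ÷ 15 = 22 remainder 7. Last occurrence in the window: #23 on October 17, 2042.
Occurrences #6 through #23: 18 in total.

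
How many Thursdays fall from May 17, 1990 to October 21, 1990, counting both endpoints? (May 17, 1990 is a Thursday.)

May 17, 1990 is a Thursday; the first Thursday on or after it is May 17, 1990.
From May 17, 1990 to October 21, 1990: 14 + 30 + 31 + 31 + 30 + 21 = 157 days (rest of May, June, July, August, September, October).
157 ÷ 7 = 22 full weeks with remainder 3, so 22 more Thursdays after the first → 23.

23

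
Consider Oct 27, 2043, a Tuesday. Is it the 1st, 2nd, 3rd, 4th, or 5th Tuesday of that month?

Day 27 falls in week ⌈27/7⌉ of the month.
Days 1–7 hold the 1st Tuesday, 8–14 the 2nd, 15–21 the 3rd, 22–28 the 4th, 29–31 the 5th.
27 is in the range for the 4th.

4th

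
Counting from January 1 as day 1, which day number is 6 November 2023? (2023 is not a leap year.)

310

Days in months before November: 31 + 28 + 31 + 30 + 31 + 30 + 31 + 31 + 30 + 31 = 304.
Plus 6 days into November → day 310.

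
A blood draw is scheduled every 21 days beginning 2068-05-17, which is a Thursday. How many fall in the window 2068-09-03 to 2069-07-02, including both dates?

14

Occurrences land 21·i days after 2068-05-17 for i = 0, 1, 2, …
2068-09-03 is 109 days after the start; 109 ÷ 21 = 5 remainder 4; since the remainder is 4, round up to i = 6. First occurrence in the window: #7 on 2068-09-20 (6×21 = 126 days in).
2069-07-02 is 411 days after the start; 411 ÷ 21 = 19 remainder 12. Last occurrence in the window: #20 on 2069-06-20.
Occurrences #7 through #20: 14 in total.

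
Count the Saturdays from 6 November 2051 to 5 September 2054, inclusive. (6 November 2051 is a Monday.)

148

6 November 2051 is a Monday; the first Saturday on or after it is 11 November 2051 (5 days later).
From 11 November 2051 to 5 September 2054: 50 + 366 + 365 + 248 = 1029 days (rest of 2051, 2052, 2053, to 5 September 2054 in 2054).
1029 ÷ 7 = 147 full weeks with remainder 0, so 147 more Saturdays after the first → 148.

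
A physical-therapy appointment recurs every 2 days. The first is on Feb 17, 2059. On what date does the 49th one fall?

May 24, 2059

The 49th occurrence is 48 intervals after the first: 48 × 2 = 96 days after Feb 17, 2059.
Feb has 28 days — 11 days to the end of Feb leaves 85.
Mar has 31 days (54 left).
Apr has 30 days (24 left).
24 days into May → May 24, 2059.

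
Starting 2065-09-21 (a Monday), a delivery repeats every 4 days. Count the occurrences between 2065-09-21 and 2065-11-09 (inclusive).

Occurrences land 4·i days after 2065-09-21 for i = 0, 1, 2, …
The window opens on the start date, so the first occurrence inside is #1 on 2065-09-21.
2065-11-09 is 49 days after the start; 49 ÷ 4 = 12 remainder 1. Last occurrence in the window: #13 on 2065-11-08.
Occurrences #1 through #13: 13 in total.

13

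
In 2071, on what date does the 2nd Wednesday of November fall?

11 November 2071

November 2071 begins on a Sunday, so the first Wednesday is November 4 (3 days later).
The 2nd Wednesday is 1 weeks later: 4 + 7 = 11.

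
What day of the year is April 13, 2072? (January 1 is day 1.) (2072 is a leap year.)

Days in months before April: 31 + 29 + 31 = 91.
Plus 13 days into April → day 104.

104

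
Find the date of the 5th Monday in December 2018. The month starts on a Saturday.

2018-12-31

December 2018 begins on a Saturday, so the first Monday is December 3 (2 days later).
The 5th Monday is 4 weeks later: 3 + 28 = 31.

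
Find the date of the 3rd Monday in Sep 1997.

The first Monday of Sep 1997 is Sep 1.
The 3rd Monday is 2 weeks later: 1 + 14 = 15.

Sep 15, 1997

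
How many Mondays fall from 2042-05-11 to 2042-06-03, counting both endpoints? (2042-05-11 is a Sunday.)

2042-05-11 is a Sunday; the first Monday on or after it is 2042-05-12 (1 day later).
From 2042-05-12 to 2042-06-03: 19 + 3 = 22 days (rest of May, June).
22 ÷ 7 = 3 full weeks with remainder 1, so 3 more Mondays after the first → 4.

4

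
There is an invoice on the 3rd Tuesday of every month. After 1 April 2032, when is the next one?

April 2032 starts on a Thursday; its first Tuesday is the 6th, so the 3rd Tuesday is the 20th — 20 April 2032.
20 April 2032 is after 1 April 2032, so that is the next one.

20 April 2032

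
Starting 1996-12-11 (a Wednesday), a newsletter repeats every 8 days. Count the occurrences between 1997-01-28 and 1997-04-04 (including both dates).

9

Occurrences land 8·i days after 1996-12-11 for i = 0, 1, 2, …
1997-01-28 is 48 days after the start; 48 ÷ 8 = 6 remainder 0. First occurrence in the window: #7 on 1997-01-28 (6×8 = 48 days in).
1997-04-04 is 114 days after the start; 114 ÷ 8 = 14 remainder 2. Last occurrence in the window: #15 on 1997-04-02.
Occurrences #7 through #15: 9 in total.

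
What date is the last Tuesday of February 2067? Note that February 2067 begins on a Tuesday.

2067-02-22

February 2067 begins on a Tuesday, so the first Tuesday is February 1.
February 2067 has 28 days. Adding weeks: 1, 8, 15, 22 — the last one ≤ 28 is the 22nd.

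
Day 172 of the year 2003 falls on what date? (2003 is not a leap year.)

June 21, 2003

January has 31 days (172 − 31 = 141 remain).
February has 28 days (141 − 28 = 113 remain).
March has 31 days (113 − 31 = 82 remain).
April has 30 days (82 − 30 = 52 remain).
May has 31 days (52 − 31 = 21 remain).
21 into June → June 21.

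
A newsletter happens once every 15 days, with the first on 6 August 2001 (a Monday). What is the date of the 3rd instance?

5 September 2001

The 3rd occurrence is 2 intervals after the first: 2 × 15 = 30 days after 6 August 2001.
August has 31 days — 25 days to the end of August leaves 5.
5 days into September → 5 September 2001.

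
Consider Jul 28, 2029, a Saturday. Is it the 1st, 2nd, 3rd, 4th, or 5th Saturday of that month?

Day 28 falls in week ⌈28/7⌉ of the month.
Days 1–7 hold the 1st Saturday, 8–14 the 2nd, 15–21 the 3rd, 22–28 the 4th, 29–31 the 5th.
28 is in the range for the 4th.

4th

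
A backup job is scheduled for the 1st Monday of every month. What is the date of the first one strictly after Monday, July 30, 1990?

August 6, 1990

July 1990 starts on a Sunday, so its 1st Monday is July 2, 1990 (1 day in).
That is not after July 30, 1990, so look at August 1990.
August 1990 starts on a Wednesday, so its 1st Monday is August 6, 1990 (5 days in).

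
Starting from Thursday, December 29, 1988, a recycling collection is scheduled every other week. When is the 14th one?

June 29, 1989

The 14th occurrence is 13 intervals after the first: 13 × 14 = 182 days after December 29, 1988.
December has 31 days — 2 days to the end of December leaves 180.
January has 31 days (149 left).
February has 28 days (121 left).
March has 31 days (90 left).
April has 30 days (60 left).
May has 31 days (29 left).
29 days into June → June 29, 1989.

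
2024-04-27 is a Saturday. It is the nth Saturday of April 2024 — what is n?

4th

Day 27 falls in week ⌈27/7⌉ of the month.
Days 1–7 hold the 1st Saturday, 8–14 the 2nd, 15–21 the 3rd, 22–28 the 4th, 29–31 the 5th.
27 is in the range for the 4th.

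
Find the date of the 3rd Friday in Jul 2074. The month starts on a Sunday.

Jul 2074 begins on a Sunday, so the first Friday is Jul 6 (5 days later).
The 3rd Friday is 2 weeks later: 6 + 14 = 20.

Jul 20, 2074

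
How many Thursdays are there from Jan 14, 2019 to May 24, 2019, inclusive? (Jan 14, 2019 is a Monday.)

19

Jan 14, 2019 is a Monday; the first Thursday on or after it is Jan 17, 2019 (3 days later).
From Jan 17, 2019 to May 24, 2019: 14 + 28 + 31 + 30 + 24 = 127 days (rest of Jan, Feb, Mar, Apr, May).
127 ÷ 7 = 18 full weeks with remainder 1, so 18 more Thursdays after the first → 19.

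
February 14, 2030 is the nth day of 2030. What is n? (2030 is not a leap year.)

Days in months before February: 31 = 31.
Plus 14 days into February → day 45.

45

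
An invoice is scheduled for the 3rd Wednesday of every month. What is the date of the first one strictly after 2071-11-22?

November 2071 starts on a Sunday; its first Wednesday is the 4th, so the 3rd Wednesday is the 18th — 2071-11-18.
That is not after 2071-11-22, so look at December 2071.
December 2071 starts on a Tuesday; its first Wednesday is the 2nd, so the 3rd Wednesday is the 16th — 2071-12-16.

2071-12-16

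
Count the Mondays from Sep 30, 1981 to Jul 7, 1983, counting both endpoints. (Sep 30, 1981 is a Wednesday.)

92

Sep 30, 1981 is a Wednesday; the first Monday on or after it is Oct 5, 1981 (5 days later).
From Oct 5, 1981 to Jul 7, 1983: 87 + 365 + 188 = 640 days (rest of 1981, 1982, to Jul 7, 1983 in 1983).
640 ÷ 7 = 91 full weeks with remainder 3, so 91 more Mondays after the first → 92.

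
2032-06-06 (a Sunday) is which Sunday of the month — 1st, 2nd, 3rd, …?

Day 6 falls in week ⌈6/7⌉ of the month.
Days 1–7 hold the 1st Sunday, 8–14 the 2nd, 15–21 the 3rd, 22–28 the 4th, 29–31 the 5th.
6 is in the range for the 1st.

1st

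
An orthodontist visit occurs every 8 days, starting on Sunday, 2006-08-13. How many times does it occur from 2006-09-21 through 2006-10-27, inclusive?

Occurrences land 8·i days after 2006-08-13 for i = 0, 1, 2, …
2006-09-21 is 39 days after the start; 39 ÷ 8 = 4 remainder 7; since the remainder is 7, round up to i = 5. First occurrence in the window: #6 on 2006-09-22 (5×8 = 40 days in).
2006-10-27 is 75 days after the start; 75 ÷ 8 = 9 remainder 3. Last occurrence in the window: #10 on 2006-10-24.
Occurrences #6 through #10: 5 in total.

5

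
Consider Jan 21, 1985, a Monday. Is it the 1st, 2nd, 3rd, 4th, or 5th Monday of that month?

3rd

Day 21 falls in week ⌈21/7⌉ of the month.
Days 1–7 hold the 1st Monday, 8–14 the 2nd, 15–21 the 3rd, 22–28 the 4th, 29–31 the 5th.
21 is in the range for the 3rd.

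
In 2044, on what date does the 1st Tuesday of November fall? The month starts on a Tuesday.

November 2044 begins on a Tuesday, so the first Tuesday is November 1.

1 November 2044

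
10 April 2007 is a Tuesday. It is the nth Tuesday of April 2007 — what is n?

Day 10 falls in week ⌈10/7⌉ of the month.
Days 1–7 hold the 1st Tuesday, 8–14 the 2nd, 15–21 the 3rd, 22–28 the 4th, 29–31 the 5th.
10 is in the range for the 2nd.

2nd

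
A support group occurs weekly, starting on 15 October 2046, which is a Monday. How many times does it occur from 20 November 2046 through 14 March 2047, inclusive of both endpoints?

Occurrences land 7·i days after 15 October 2046 for i = 0, 1, 2, …
20 November 2046 is 36 days after the start; 36 ÷ 7 = 5 remainder 1; since the remainder is 1, round up to i = 6. First occurrence in the window: #7 on 26 November 2046 (6×7 = 42 days in).
14 March 2047 is 150 days after the start; 150 ÷ 7 = 21 remainder 3. Last occurrence in the window: #22 on 11 March 2047.
Occurrences #7 through #22: 16 in total.

16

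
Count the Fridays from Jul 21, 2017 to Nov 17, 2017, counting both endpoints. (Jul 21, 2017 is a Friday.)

18

Jul 21, 2017 is a Friday; the first Friday on or after it is Jul 21, 2017.
From Jul 21, 2017 to Nov 17, 2017: 10 + 31 + 30 + 31 + 17 = 119 days (rest of Jul, Aug, Sep, Oct, Nov).
119 ÷ 7 = 17 full weeks with remainder 0, so 17 more Fridays after the first → 18.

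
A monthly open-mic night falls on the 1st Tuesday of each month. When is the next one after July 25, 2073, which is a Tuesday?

August 1, 2073

July 2073 starts on a Saturday, so its 1st Tuesday is July 4, 2073 (3 days in).
That is not after July 25, 2073, so look at August 2073.
August 2073 starts on a Tuesday, so its 1st Tuesday is August 1, 2073.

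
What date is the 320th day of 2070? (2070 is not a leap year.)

January has 31 days (320 − 31 = 289 remain).
February has 28 days (289 − 28 = 261 remain).
March has 31 days (261 − 31 = 230 remain).
April has 30 days (230 − 30 = 200 remain).
May has 31 days (200 − 31 = 169 remain).
June has 30 days (169 − 30 = 139 remain).
July has 31 days (139 − 31 = 108 remain).
August has 31 days (108 − 31 = 77 remain).
September has 30 days (77 − 30 = 47 remain).
October has 31 days (47 − 31 = 16 remain).
16 into November → November 16.

November 16, 2070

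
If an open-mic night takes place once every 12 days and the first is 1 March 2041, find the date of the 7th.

12 May 2041

The 7th occurrence is 6 intervals after the first: 6 × 12 = 72 days after 1 March 2041.
March has 31 days — 30 days to the end of March leaves 42.
April has 30 days (12 left).
12 days into May → 12 May 2041.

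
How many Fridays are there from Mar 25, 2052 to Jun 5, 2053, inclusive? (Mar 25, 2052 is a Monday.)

62

Mar 25, 2052 is a Monday; the first Friday on or after it is Mar 29, 2052 (4 days later).
From Mar 29, 2052 to Jun 5, 2053: 277 + 156 = 433 days (rest of 2052, to Jun 5, 2053 in 2053).
433 ÷ 7 = 61 full weeks with remainder 6, so 61 more Fridays after the first → 62.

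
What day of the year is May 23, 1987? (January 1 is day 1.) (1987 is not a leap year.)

Days in months before May: 31 + 28 + 31 + 30 = 120.
Plus 23 days into May → day 143.

143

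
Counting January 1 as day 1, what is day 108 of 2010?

January has 31 days (108 − 31 = 77 remain).
February has 28 days (77 − 28 = 49 remain).
March has 31 days (49 − 31 = 18 remain).
18 into April → April 18.

18 April 2010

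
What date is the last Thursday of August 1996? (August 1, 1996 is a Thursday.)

August 1996 begins on a Thursday, so the first Thursday is August 1.
August 1996 has 31 days. Adding weeks: 1, 8, 15, 22, 29 — the last one ≤ 31 is the 29th.

August 29, 1996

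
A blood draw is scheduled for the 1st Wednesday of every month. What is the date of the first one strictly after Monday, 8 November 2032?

November 2032 starts on a Monday, so its 1st Wednesday is 3 November 2032 (2 days in).
That is not after 8 November 2032, so look at December 2032.
December 2032 starts on a Wednesday, so its 1st Wednesday is 1 December 2032.

1 December 2032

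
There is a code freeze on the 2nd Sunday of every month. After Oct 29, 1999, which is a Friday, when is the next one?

Oct 1999 starts on a Friday; its first Sunday is the 3rd, so the 2nd Sunday is the 10th — Oct 10, 1999.
That is not after Oct 29, 1999, so look at Nov 1999.
Nov 1999 starts on a Monday; its first Sunday is the 7th, so the 2nd Sunday is the 14th — Nov 14, 1999.

Nov 14, 1999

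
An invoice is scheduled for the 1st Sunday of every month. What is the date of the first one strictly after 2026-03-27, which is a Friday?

2026-04-05

March 2026 starts on a Sunday, so its 1st Sunday is 2026-03-01.
That is not after 2026-03-27, so look at April 2026.
April 2026 starts on a Wednesday, so its 1st Sunday is 2026-04-05 (4 days in).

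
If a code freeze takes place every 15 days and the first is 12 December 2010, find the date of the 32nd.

The 32nd occurrence is 31 intervals after the first: 31 × 15 = 465 days after 12 December 2010.
December has 31 days — 19 days to the end of December leaves 446.
2011 has 365 days (81 left).
January has 31 days (50 left).
February has 29 days (21 left).
21 days into March → 21 March 2012.

21 March 2012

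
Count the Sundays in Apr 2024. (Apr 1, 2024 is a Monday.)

Apr 1, 2024 is a Monday; the first Sunday on or after it is Apr 7, 2024 (6 days later).
From Apr 7, 2024 to Apr 30, 2024 is 30 − 7 = 23 days.
23 ÷ 7 = 3 full weeks with remainder 2, so 3 more Sundays after the first → 4.

4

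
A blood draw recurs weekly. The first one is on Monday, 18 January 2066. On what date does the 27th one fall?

The 27th occurrence is 26 intervals after the first: 26 × 7 = 182 days after 18 January 2066.
January has 31 days — 13 days to the end of January leaves 169.
February has 28 days (141 left).
March has 31 days (110 left).
April has 30 days (80 left).
May has 31 days (49 left).
June has 30 days (19 left).
19 days into July → 19 July 2066.

19 July 2066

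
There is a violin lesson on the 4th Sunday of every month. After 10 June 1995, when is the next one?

25 June 1995

June 1995 starts on a Thursday; its first Sunday is the 4th, so the 4th Sunday is the 25th — 25 June 1995.
25 June 1995 is after 10 June 1995, so that is the next one.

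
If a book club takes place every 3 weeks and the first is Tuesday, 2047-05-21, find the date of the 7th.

The 7th occurrence is 6 intervals after the first: 6 × 21 = 126 days after 2047-05-21.
May has 31 days — 10 days to the end of May leaves 116.
June has 30 days (86 left).
July has 31 days (55 left).
August has 31 days (24 left).
24 days into September → 2047-09-24.

2047-09-24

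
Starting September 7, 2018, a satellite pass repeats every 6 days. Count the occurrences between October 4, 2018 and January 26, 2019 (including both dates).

Occurrences land 6·i days after September 7, 2018 for i = 0, 1, 2, …
October 4, 2018 is 27 days after the start; 27 ÷ 6 = 4 remainder 3; since the remainder is 3, round up to i = 5. First occurrence in the window: #6 on October 7, 2018 (5×6 = 30 days in).
January 26, 2019 is 141 days after the start; 141 ÷ 6 = 23 remainder 3. Last occurrence in the window: #24 on January 23, 2019.
Occurrences #6 through #24: 19 in total.

19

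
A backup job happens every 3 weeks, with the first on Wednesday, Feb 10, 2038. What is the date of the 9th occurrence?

Jul 28, 2038

The 9th occurrence is 8 intervals after the first: 8 × 21 = 168 days after Feb 10, 2038.
Feb has 28 days — 18 days to the end of Feb leaves 150.
Mar has 31 days (119 left).
Apr has 30 days (89 left).
May has 31 days (58 left).
Jun has 30 days (28 left).
28 days into Jul → Jul 28, 2038.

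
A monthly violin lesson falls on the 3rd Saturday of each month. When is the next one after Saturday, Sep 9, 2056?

Sep 2056 starts on a Friday; its first Saturday is the 2nd, so the 3rd Saturday is the 16th — Sep 16, 2056.
Sep 16, 2056 is after Sep 9, 2056, so that is the next one.

Sep 16, 2056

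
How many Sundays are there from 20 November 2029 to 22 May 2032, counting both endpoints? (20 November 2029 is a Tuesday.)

20 November 2029 is a Tuesday; the first Sunday on or after it is 25 November 2029 (5 days later).
From 25 November 2029 to 22 May 2032: 36 + 365 + 365 + 143 = 909 days (rest of 2029, 2030, 2031, to 22 May 2032 in 2032).
909 ÷ 7 = 129 full weeks with remainder 6, so 129 more Sundays after the first → 130.

130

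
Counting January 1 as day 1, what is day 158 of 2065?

January has 31 days (158 − 31 = 127 remain).
February has 28 days (127 − 28 = 99 remain).
March has 31 days (99 − 31 = 68 remain).
April has 30 days (68 − 30 = 38 remain).
May has 31 days (38 − 31 = 7 remain).
7 into June → June 7.

7 June 2065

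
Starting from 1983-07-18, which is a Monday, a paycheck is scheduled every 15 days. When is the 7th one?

The 7th occurrence is 6 intervals after the first: 6 × 15 = 90 days after 1983-07-18.
July has 31 days — 13 days to the end of July leaves 77.
August has 31 days (46 left).
September has 30 days (16 left).
16 days into October → 1983-10-16.

1983-10-16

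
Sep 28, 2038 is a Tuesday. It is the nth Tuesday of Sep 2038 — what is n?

4th

Day 28 falls in week ⌈28/7⌉ of the month.
Days 1–7 hold the 1st Tuesday, 8–14 the 2nd, 15–21 the 3rd, 22–28 the 4th, 29–31 the 5th.
28 is in the range for the 4th.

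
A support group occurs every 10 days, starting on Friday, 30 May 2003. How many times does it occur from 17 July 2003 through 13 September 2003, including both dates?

Occurrences land 10·i days after 30 May 2003 for i = 0, 1, 2, …
17 July 2003 is 48 days after the start; 48 ÷ 10 = 4 remainder 8; since the remainder is 8, round up to i = 5. First occurrence in the window: #6 on 19 July 2003 (5×10 = 50 days in).
13 September 2003 is 106 days after the start; 106 ÷ 10 = 10 remainder 6. Last occurrence in the window: #11 on 7 September 2003.
Occurrences #6 through #11: 6 in total.

6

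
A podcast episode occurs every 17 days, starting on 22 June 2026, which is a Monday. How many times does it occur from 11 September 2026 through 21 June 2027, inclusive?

17

Occurrences land 17·i days after 22 June 2026 for i = 0, 1, 2, …
11 September 2026 is 81 days after the start; 81 ÷ 17 = 4 remainder 13; since the remainder is 13, round up to i = 5. First occurrence in the window: #6 on 15 September 2026 (5×17 = 85 days in).
21 June 2027 is 364 days after the start; 364 ÷ 17 = 21 remainder 7. Last occurrence in the window: #22 on 14 June 2027.
Occurrences #6 through #22: 17 in total.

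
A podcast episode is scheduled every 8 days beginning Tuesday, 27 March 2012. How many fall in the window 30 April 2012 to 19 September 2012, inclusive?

18

Occurrences land 8·i days after 27 March 2012 for i = 0, 1, 2, …
30 April 2012 is 34 days after the start; 34 ÷ 8 = 4 remainder 2; since the remainder is 2, round up to i = 5. First occurrence in the window: #6 on 6 May 2012 (5×8 = 40 days in).
19 September 2012 is 176 days after the start; 176 ÷ 8 = 22 remainder 0. Last occurrence in the window: #23 on 19 September 2012.
Occurrences #6 through #23: 18 in total.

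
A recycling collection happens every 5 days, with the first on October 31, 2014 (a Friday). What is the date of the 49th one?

The 49th occurrence is 48 intervals after the first: 48 × 5 = 240 days after October 31, 2014.
October has 31 days — 0 days to the end of October leaves 240.
November has 30 days (210 left).
December has 31 days (179 left).
January has 31 days (148 left).
February has 28 days (120 left).
March has 31 days (89 left).
April has 30 days (59 left).
May has 31 days (28 left).
28 days into June → June 28, 2015.

June 28, 2015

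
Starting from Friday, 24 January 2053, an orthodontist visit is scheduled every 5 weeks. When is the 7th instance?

22 August 2053

The 7th occurrence is 6 intervals after the first: 6 × 35 = 210 days after 24 January 2053.
January has 31 days — 7 days to the end of January leaves 203.
February has 28 days (175 left).
March has 31 days (144 left).
April has 30 days (114 left).
May has 31 days (83 left).
June has 30 days (53 left).
July has 31 days (22 left).
22 days into August → 22 August 2053.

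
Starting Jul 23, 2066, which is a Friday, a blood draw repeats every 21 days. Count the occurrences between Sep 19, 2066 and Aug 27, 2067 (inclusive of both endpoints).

17

Occurrences land 21·i days after Jul 23, 2066 for i = 0, 1, 2, …
Sep 19, 2066 is 58 days after the start; 58 ÷ 21 = 2 remainder 16; since the remainder is 16, round up to i = 3. First occurrence in the window: #4 on Sep 24, 2066 (3×21 = 63 days in).
Aug 27, 2067 is 400 days after the start; 400 ÷ 21 = 19 remainder 1. Last occurrence in the window: #20 on Aug 26, 2067.
Occurrences #4 through #20: 17 in total.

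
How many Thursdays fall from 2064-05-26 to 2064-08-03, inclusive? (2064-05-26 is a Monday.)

10

2064-05-26 is a Monday; the first Thursday on or after it is 2064-05-29 (3 days later).
From 2064-05-29 to 2064-08-03: 2 + 30 + 31 + 3 = 66 days (rest of May, June, July, August).
66 ÷ 7 = 9 full weeks with remainder 3, so 9 more Thursdays after the first → 10.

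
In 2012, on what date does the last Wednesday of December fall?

The first Wednesday of December 2012 is December 5.
December 2012 has 31 days. Adding weeks: 5, 12, 19, 26 — the last one ≤ 31 is the 26th.

December 26, 2012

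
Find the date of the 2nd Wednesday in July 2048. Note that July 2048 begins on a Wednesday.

8 July 2048

July 2048 begins on a Wednesday, so the first Wednesday is July 1.
The 2nd Wednesday is 1 weeks later: 1 + 7 = 8.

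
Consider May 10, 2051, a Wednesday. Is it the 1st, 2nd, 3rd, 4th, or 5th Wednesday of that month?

2nd

Day 10 falls in week ⌈10/7⌉ of the month.
Days 1–7 hold the 1st Wednesday, 8–14 the 2nd, 15–21 the 3rd, 22–28 the 4th, 29–31 the 5th.
10 is in the range for the 2nd.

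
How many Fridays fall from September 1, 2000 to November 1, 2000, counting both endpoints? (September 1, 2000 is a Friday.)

9

September 1, 2000 is a Friday; the first Friday on or after it is September 1, 2000.
From September 1, 2000 to November 1, 2000: 29 + 31 + 1 = 61 days (rest of September, October, November).
61 ÷ 7 = 8 full weeks with remainder 5, so 8 more Fridays after the first → 9.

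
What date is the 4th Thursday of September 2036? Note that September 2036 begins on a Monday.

September 25, 2036

September 2036 begins on a Monday, so the first Thursday is September 4 (3 days later).
The 4th Thursday is 3 weeks later: 4 + 21 = 25.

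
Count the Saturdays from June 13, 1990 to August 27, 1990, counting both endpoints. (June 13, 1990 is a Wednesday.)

June 13, 1990 is a Wednesday; the first Saturday on or after it is June 16, 1990 (3 days later).
From June 16, 1990 to August 27, 1990: 14 + 31 + 27 = 72 days (rest of June, July, August).
72 ÷ 7 = 10 full weeks with remainder 2, so 10 more Saturdays after the first → 11.

11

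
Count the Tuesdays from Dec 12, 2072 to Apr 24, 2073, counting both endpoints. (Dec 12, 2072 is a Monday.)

19

Dec 12, 2072 is a Monday; the first Tuesday on or after it is Dec 13, 2072 (1 day later).
From Dec 13, 2072 to Apr 24, 2073: 18 + 31 + 28 + 31 + 24 = 132 days (rest of Dec, Jan, Feb, Mar, Apr).
132 ÷ 7 = 18 full weeks with remainder 6, so 18 more Tuesdays after the first → 19.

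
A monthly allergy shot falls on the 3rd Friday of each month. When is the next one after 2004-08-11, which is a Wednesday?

2004-08-20

August 2004 starts on a Sunday; its first Friday is the 6th, so the 3rd Friday is the 20th — 2004-08-20.
2004-08-20 is after 2004-08-11, so that is the next one.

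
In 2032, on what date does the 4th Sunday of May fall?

2032-05-23

The first Sunday of May 2032 is May 2.
The 4th Sunday is 3 weeks later: 2 + 21 = 23.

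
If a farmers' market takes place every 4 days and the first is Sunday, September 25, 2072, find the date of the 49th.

The 49th occurrence is 48 intervals after the first: 48 × 4 = 192 days after September 25, 2072.
September has 30 days — 5 days to the end of September leaves 187.
October has 31 days (156 left).
November has 30 days (126 left).
December has 31 days (95 left).
January has 31 days (64 left).
February has 28 days (36 left).
March has 31 days (5 left).
5 days into April → April 5, 2073.

April 5, 2073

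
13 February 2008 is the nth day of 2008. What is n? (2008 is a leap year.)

44

Days in months before February: 31 = 31.
Plus 13 days into February → day 44.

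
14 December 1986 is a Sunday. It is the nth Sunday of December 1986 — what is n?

Day 14 falls in week ⌈14/7⌉ of the month.
Days 1–7 hold the 1st Sunday, 8–14 the 2nd, 15–21 the 3rd, 22–28 the 4th, 29–31 the 5th.
14 is in the range for the 2nd.

2nd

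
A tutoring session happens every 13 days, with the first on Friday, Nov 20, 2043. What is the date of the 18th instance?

The 18th occurrence is 17 intervals after the first: 17 × 13 = 221 days after Nov 20, 2043.
Nov has 30 days — 10 days to the end of Nov leaves 211.
Dec has 31 days (180 left).
Jan has 31 days (149 left).
Feb has 29 days (120 left).
Mar has 31 days (89 left).
Apr has 30 days (59 left).
May has 31 days (28 left).
28 days into Jun → Jun 28, 2044.

Jun 28, 2044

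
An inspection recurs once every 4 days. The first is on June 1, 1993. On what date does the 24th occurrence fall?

The 24th occurrence is 23 intervals after the first: 23 × 4 = 92 days after June 1, 1993.
June has 30 days — 29 days to the end of June leaves 63.
July has 31 days (32 left).
August has 31 days (1 left).
1 day into September → September 1, 1993.

September 1, 1993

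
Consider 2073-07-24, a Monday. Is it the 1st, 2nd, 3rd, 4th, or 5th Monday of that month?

4th

Day 24 falls in week ⌈24/7⌉ of the month.
Days 1–7 hold the 1st Monday, 8–14 the 2nd, 15–21 the 3rd, 22–28 the 4th, 29–31 the 5th.
24 is in the range for the 4th.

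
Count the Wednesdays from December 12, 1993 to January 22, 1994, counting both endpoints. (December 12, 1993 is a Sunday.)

December 12, 1993 is a Sunday; the first Wednesday on or after it is December 15, 1993 (3 days later).
From December 15, 1993 to January 22, 1994: 16 + 22 = 38 days (rest of December, January).
38 ÷ 7 = 5 full weeks with remainder 3, so 5 more Wednesdays after the first → 6.

6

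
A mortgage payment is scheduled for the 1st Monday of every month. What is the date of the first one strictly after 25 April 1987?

April 1987 starts on a Wednesday, so its 1st Monday is 6 April 1987 (5 days in).
That is not after 25 April 1987, so look at May 1987.
May 1987 starts on a Friday, so its 1st Monday is 4 May 1987 (3 days in).

4 May 1987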